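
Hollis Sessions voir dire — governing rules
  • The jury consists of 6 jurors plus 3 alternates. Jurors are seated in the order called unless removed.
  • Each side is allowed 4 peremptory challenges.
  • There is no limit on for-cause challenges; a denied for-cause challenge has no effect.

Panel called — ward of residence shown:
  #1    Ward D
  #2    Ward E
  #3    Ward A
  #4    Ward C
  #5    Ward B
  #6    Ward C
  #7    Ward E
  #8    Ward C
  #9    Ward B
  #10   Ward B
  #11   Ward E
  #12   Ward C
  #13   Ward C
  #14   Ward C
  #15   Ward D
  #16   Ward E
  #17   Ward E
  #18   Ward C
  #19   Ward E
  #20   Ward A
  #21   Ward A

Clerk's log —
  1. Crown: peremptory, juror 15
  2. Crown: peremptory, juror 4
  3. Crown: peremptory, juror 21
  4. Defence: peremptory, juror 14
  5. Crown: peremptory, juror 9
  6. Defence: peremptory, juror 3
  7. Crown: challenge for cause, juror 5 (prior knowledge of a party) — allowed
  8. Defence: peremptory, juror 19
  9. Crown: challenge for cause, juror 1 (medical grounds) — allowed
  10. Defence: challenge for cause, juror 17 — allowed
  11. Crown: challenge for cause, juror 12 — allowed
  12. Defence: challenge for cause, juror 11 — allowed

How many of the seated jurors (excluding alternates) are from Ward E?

2

Removed: #1, #3, #4, #5, #9, #11, #12, #14, #15, #17, #19, #21.
Seated jurors 1–6: #2, #6, #7, #8, #10, #13 (alternates #16, #18, #20 not counted).
Of those, in Ward E: #2, #7 → 2.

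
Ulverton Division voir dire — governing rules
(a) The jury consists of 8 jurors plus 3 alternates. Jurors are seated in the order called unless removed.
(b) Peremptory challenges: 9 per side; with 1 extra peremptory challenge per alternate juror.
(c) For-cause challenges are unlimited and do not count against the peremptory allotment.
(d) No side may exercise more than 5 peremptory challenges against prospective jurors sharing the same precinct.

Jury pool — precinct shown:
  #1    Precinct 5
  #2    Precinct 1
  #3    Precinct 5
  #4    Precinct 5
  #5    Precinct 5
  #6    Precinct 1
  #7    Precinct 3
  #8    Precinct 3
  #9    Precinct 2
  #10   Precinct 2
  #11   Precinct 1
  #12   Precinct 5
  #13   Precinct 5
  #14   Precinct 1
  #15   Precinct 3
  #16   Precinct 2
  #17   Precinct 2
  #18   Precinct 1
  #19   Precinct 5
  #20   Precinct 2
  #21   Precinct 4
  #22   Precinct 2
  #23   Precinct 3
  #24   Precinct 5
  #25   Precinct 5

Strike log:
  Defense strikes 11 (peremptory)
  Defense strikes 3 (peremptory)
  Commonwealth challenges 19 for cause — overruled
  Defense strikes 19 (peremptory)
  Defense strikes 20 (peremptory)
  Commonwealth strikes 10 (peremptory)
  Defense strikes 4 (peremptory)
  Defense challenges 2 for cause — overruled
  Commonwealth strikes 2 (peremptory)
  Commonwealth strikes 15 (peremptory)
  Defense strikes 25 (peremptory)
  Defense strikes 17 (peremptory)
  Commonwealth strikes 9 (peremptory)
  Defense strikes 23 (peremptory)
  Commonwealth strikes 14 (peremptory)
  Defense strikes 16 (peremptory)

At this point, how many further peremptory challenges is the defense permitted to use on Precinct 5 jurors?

1

Defense peremptories so far: #11, #3, #19, #20, #4, #25, #17, #23, #16 — 9 of 12 used, 3 left overall.
Against Precinct 5: #3, #19, #4, #25 — 4 used; per-precinct cap 5 leaves 1.
Binding limit: min(3, 1) = 1.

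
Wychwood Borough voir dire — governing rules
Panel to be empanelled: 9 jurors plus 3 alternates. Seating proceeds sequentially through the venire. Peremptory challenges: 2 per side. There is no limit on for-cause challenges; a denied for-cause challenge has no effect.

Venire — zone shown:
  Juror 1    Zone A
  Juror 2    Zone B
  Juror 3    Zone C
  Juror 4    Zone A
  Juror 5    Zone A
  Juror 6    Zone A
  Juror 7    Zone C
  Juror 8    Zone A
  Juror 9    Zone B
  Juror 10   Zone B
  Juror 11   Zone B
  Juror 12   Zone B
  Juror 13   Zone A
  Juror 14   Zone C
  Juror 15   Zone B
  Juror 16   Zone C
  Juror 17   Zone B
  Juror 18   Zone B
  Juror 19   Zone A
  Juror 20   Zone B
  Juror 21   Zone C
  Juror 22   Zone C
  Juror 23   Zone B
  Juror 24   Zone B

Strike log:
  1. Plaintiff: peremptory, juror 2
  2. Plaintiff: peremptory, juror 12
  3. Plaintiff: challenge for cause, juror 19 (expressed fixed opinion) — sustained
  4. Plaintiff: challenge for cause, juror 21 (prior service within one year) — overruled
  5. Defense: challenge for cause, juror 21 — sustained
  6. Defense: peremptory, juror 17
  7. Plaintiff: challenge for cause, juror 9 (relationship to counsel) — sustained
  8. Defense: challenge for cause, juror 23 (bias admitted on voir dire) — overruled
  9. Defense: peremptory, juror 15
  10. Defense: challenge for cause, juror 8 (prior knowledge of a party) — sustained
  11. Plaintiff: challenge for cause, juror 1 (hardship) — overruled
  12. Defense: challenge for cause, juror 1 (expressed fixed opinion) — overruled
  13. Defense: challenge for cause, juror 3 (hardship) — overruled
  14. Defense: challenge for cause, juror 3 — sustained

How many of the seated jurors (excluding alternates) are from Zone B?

2

Removed: #2, #3, #8, #9, #12, #15, #17, #19, #21.
Seated jurors 1–9: #1, #4, #5, #6, #7, #10, #11, #13, #14 (alternates #16, #18, #20 not counted).
Of those, in Zone B: #10, #11 → 2.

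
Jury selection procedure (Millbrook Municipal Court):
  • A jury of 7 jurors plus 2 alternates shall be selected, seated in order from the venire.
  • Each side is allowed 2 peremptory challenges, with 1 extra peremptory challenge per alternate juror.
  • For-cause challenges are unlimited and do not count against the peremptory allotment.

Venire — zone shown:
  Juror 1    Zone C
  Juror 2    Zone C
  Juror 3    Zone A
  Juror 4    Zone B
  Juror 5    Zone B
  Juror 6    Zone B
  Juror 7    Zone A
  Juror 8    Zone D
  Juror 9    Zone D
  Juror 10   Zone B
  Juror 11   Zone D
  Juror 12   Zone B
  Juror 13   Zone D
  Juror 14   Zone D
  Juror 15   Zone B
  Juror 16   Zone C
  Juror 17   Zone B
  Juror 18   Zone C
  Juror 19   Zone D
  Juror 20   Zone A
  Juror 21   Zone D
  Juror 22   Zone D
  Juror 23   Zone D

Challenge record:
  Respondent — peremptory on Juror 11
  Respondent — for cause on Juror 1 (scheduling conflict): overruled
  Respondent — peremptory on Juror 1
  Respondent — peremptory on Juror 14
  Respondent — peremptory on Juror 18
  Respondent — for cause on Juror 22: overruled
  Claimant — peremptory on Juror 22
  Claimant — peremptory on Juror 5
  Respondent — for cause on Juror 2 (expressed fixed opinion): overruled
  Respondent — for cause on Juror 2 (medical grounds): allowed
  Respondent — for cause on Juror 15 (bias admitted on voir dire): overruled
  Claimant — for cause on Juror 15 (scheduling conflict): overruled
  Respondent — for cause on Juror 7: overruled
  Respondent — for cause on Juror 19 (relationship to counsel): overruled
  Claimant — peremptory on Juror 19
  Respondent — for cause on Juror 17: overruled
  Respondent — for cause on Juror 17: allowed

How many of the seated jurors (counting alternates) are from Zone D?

3

Removed: #1, #2, #5, #11, #14, #17, #18, #19, #22.
Seated (9 incl. alternates): #3, #4, #6, #7, #8, #9, #10, #12, #13.
Of those, in Zone D: #8, #9, #13 → 3.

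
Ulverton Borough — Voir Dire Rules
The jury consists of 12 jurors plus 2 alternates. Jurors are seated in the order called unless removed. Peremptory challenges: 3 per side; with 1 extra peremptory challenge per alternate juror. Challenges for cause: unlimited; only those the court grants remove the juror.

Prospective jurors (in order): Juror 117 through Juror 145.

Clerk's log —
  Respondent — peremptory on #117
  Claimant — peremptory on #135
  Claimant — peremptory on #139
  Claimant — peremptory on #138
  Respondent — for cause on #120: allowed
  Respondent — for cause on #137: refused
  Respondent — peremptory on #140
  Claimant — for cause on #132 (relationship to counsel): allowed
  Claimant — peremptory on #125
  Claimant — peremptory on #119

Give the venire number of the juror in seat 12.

133

Removed: #117, #119, #120, #125, #132, #135, #138, #139, #140. (#137 stays — for-cause denied.)
Filling seats in venire order through position 12: #118, #121, #122, #123, #124, #126, #127, #128, #129, #130, #131, #133.
So seat 12 is #133.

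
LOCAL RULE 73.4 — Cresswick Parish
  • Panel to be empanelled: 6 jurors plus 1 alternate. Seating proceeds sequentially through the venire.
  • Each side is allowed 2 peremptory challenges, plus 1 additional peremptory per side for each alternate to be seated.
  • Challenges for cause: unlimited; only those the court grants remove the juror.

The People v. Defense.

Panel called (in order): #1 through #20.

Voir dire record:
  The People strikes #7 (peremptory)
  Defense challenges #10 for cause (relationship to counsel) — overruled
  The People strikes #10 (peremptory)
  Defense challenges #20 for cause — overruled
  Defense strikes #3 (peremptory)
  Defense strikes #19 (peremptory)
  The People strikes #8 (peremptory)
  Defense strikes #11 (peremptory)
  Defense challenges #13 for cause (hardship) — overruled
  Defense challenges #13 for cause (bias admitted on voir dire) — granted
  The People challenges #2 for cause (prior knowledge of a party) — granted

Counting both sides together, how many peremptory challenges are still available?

The People allotment: 2 base + 1 × 1 alternate = 3. Defense allotment: 2 base + 1 × 1 alternate = 3.
The People peremptories used: #7, #10, #8 — 3 (the for-cause on #2 doesn't count).
Defense peremptories used: #3, #19, #11 — 3 (for-cause on #10, #20, #13, #13 don't count).
Remaining: (3 − 3) + (3 − 3) = 0.

0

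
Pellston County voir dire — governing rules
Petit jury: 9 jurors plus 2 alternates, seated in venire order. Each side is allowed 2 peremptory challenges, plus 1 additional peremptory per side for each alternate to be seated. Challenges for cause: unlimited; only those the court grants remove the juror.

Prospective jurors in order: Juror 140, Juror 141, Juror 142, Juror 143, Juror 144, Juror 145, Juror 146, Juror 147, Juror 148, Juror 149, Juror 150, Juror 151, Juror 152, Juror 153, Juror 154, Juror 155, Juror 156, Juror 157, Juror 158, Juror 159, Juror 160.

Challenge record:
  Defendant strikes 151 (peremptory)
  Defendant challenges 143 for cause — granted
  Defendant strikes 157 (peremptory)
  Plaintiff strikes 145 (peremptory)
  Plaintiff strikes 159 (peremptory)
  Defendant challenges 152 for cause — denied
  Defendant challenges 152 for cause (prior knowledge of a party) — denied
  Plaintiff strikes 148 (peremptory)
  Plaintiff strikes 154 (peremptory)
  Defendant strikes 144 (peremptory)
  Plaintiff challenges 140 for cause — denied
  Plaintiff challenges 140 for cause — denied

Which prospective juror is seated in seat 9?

Removed: #143, #144, #145, #148, #151, #154, #157, #159. (#140, #152 stay — for-cause denied.)
Seating in order: seats 1–9 → #140, #141, #142, #146, #147, #149, #150, #152, #153; alternates → #155, #156.
So seat 9 is #153.

153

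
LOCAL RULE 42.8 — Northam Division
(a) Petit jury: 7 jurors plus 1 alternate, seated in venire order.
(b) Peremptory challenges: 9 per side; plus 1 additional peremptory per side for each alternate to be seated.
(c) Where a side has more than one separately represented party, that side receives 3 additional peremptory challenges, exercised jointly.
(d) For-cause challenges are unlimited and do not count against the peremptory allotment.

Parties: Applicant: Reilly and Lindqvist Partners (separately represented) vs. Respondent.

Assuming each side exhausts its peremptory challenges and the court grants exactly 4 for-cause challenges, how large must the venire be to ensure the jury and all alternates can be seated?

35

Seats to fill: 7 + 1 alternates = 8.
Peremptories — Applicant: 9 + 1×1 + 3 = 13; Respondent: 9 + 1×1 = 10; total 23.
For-cause removals: 4.
Minimum venire: 8 + 23 + 4 = 35.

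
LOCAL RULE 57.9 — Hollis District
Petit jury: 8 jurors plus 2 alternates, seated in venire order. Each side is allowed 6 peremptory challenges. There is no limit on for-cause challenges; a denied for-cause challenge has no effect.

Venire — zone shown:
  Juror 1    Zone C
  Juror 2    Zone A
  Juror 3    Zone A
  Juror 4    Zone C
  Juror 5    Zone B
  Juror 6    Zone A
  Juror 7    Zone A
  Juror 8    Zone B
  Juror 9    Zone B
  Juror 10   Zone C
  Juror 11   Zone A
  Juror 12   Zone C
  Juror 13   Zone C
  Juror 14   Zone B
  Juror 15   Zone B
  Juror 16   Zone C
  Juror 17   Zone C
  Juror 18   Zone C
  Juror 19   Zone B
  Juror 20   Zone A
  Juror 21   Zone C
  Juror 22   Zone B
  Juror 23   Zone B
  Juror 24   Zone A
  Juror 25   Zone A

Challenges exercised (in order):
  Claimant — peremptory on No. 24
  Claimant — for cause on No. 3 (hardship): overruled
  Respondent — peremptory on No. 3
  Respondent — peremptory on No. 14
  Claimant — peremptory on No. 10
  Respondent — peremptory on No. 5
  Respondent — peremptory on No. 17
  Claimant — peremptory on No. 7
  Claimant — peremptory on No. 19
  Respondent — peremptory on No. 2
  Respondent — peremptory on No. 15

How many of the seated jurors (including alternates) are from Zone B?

2

Removed: #2, #3, #5, #7, #10, #14, #15, #17, #19, #24.
Seated (10 incl. alternates): #1, #4, #6, #8, #9, #11, #12, #13, #16, #18.
Of those, in Zone B: #8, #9 → 2.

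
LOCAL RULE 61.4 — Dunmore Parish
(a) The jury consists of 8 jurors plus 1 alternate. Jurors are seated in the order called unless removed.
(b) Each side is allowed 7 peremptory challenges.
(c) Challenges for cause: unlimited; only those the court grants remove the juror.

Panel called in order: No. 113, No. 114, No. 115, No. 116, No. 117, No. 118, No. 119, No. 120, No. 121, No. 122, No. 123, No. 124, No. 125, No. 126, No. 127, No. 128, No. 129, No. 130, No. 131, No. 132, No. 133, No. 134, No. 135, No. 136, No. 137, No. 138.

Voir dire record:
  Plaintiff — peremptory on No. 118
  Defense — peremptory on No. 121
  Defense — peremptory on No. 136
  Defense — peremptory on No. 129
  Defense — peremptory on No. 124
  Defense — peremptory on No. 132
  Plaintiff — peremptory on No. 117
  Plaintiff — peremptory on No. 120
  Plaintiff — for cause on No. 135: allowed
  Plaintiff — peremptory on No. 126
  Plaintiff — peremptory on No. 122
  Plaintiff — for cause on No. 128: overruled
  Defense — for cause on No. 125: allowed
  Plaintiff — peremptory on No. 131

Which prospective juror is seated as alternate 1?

130

Removed: #117, #118, #120, #121, #122, #124, #125, #126, #129, #131, #132, #135, #136. (#128 stays — for-cause denied.)
Seating in order: seats 1–8 → #113, #114, #115, #116, #119, #123, #127, #128; alternates → #130.
So alternate 1 is #130.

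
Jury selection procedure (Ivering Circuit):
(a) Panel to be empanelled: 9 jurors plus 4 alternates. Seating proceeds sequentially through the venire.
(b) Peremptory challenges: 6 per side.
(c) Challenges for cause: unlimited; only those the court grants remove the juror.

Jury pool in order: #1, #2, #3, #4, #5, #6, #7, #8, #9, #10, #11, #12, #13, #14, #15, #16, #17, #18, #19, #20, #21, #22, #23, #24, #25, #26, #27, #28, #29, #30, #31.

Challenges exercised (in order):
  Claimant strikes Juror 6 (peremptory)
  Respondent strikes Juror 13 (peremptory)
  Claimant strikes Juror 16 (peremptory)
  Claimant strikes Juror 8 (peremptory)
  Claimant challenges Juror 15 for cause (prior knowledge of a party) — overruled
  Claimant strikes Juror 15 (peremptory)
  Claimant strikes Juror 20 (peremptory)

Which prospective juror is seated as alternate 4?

Removed: #6, #8, #13, #15, #16, #20.
Seating in order: seats 1–9 → #1, #2, #3, #4, #5, #7, #9, #10, #11; alternates → #12, #14, #17, #18.
So alternate 4 is #18.

18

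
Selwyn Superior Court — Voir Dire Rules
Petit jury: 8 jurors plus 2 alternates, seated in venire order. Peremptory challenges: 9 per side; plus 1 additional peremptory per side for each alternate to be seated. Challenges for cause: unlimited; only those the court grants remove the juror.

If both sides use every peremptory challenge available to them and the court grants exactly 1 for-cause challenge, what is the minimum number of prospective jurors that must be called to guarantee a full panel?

Seats to fill: 8 + 2 alternates = 10.
Peremptories: 9 + 1×2 = 11 per side × 2 sides = 22.
For-cause removals: 1.
Minimum venire: 10 + 22 + 1 = 33.

33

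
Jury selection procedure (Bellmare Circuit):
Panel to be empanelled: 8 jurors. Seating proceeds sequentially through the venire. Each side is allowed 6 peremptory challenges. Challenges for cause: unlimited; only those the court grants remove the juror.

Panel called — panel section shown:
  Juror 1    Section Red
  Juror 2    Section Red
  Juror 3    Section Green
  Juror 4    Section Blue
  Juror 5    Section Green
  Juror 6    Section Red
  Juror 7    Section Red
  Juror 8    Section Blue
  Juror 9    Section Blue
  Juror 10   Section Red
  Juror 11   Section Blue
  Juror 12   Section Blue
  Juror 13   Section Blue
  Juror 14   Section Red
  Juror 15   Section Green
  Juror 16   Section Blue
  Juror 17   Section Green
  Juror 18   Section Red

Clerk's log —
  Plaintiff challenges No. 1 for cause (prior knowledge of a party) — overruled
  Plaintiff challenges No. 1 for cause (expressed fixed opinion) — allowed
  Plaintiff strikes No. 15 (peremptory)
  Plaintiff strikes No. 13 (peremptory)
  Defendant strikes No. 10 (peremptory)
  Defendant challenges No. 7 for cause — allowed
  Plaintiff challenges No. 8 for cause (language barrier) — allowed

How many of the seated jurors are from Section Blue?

Removed: #1, #7, #8, #10, #13, #15.
Seated jurors 1–8: #2, #3, #4, #5, #6, #9, #11, #12.
Of those, in Section Blue: #4, #9, #11, #12 → 4.

4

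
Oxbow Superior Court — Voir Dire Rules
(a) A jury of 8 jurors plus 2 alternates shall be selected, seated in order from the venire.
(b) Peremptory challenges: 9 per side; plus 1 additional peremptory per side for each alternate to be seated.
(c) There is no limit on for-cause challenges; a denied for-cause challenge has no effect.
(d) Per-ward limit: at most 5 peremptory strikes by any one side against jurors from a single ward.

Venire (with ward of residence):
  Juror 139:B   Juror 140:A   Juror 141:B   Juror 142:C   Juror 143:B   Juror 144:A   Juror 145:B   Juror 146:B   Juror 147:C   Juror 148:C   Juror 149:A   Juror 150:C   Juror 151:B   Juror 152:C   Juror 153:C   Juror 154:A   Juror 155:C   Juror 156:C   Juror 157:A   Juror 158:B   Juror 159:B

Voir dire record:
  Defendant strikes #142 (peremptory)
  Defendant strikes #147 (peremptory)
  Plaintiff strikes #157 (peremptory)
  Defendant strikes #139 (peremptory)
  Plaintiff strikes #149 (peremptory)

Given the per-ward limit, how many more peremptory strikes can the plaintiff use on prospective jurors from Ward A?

Plaintiff peremptories so far: #157, #149 — 2 of 11 used, 9 left overall.
Against Ward A: #157, #149 — 2 used; per-ward cap 5 leaves 3.
Binding limit: min(9, 3) = 3.

3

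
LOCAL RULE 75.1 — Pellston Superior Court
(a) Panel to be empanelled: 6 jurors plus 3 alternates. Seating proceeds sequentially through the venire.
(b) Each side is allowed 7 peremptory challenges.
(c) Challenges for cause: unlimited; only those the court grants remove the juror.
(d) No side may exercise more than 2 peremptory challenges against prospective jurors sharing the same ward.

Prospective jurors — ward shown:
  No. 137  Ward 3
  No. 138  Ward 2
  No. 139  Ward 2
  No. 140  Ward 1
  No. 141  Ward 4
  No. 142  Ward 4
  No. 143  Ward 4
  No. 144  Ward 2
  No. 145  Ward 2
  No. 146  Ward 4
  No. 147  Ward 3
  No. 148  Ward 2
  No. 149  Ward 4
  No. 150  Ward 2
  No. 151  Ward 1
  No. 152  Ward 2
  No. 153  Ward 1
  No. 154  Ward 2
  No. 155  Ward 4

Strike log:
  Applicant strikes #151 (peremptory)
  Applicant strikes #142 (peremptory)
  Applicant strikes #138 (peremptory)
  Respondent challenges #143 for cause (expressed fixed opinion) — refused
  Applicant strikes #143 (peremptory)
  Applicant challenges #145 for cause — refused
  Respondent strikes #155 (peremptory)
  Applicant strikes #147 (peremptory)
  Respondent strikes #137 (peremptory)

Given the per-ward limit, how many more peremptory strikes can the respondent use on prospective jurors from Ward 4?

Respondent peremptories so far: #155, #137 — 2 of 7 used, 5 left overall.
Against Ward 4: #155 — 1 used; per-ward cap 2 leaves 1.
Binding limit: min(5, 1) = 1.

1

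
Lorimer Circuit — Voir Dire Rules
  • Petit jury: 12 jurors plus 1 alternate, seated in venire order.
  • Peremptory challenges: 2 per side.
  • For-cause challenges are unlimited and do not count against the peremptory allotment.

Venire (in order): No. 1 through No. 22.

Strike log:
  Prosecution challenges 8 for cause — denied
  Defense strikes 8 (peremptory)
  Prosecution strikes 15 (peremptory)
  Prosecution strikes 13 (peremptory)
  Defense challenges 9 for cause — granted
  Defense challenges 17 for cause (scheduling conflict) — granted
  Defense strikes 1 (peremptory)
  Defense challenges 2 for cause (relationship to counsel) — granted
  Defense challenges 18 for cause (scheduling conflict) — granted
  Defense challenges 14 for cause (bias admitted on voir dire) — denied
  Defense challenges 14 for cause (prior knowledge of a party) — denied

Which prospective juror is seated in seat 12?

Removed: #1, #2, #8, #9, #13, #15, #17, #18. (#14 stays — for-cause denied.)
Seating in order: seats 1–12 → #3, #4, #5, #6, #7, #10, #11, #12, #14, #16, #19, #20; alternates → #21.
So seat 12 is #20.

20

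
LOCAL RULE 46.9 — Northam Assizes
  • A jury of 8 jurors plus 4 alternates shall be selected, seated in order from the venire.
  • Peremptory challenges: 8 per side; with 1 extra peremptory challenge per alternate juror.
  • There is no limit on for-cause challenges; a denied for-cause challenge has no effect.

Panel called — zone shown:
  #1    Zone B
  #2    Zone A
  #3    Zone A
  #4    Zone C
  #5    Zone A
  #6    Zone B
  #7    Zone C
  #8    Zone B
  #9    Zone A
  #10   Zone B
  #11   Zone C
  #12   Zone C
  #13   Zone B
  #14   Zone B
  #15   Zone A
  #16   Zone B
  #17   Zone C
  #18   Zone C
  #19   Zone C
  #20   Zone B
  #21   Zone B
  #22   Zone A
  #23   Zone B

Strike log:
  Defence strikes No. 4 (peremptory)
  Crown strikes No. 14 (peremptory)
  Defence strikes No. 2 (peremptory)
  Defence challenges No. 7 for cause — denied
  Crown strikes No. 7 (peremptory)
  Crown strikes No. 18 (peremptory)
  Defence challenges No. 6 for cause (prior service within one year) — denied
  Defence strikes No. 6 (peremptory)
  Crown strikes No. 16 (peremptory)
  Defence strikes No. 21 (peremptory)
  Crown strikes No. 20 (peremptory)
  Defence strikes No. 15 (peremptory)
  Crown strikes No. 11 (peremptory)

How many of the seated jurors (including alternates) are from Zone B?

Removed: #2, #4, #6, #7, #11, #14, #15, #16, #18, #20, #21.
Seated (12 incl. alternates): #1, #3, #5, #8, #9, #10, #12, #13, #17, #19, #22, #23.
Of those, in Zone B: #1, #8, #10, #13, #23 → 5.

5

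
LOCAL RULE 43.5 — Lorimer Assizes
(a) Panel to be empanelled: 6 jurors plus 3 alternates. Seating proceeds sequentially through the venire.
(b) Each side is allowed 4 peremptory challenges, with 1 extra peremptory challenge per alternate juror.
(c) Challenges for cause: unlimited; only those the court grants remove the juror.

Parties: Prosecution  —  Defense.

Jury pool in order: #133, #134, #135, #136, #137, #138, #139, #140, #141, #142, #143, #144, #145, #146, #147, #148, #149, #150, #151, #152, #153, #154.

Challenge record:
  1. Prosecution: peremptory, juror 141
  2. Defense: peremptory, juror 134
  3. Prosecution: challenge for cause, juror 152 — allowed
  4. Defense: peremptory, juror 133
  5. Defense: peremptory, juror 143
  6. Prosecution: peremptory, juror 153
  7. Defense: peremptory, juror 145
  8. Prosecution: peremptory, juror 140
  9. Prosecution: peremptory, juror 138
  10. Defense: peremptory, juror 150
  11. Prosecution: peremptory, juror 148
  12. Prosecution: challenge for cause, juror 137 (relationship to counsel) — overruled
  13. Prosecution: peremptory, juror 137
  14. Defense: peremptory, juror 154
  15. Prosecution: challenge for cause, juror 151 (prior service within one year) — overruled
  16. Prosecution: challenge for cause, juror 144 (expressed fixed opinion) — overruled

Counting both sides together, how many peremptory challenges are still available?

2

Prosecution allotment: 4 base + 1 × 3 alternates = 7. Defense allotment: 4 base + 1 × 3 alternates = 7.
Prosecution peremptories used: #141, #153, #140, #138, #148, #137 — 6 (for-cause on #152, #137, #151, #144 don't count).
Defense peremptories used: #134, #133, #143, #145, #150, #154 — 6.
Remaining: (7 − 6) + (7 − 6) = 2.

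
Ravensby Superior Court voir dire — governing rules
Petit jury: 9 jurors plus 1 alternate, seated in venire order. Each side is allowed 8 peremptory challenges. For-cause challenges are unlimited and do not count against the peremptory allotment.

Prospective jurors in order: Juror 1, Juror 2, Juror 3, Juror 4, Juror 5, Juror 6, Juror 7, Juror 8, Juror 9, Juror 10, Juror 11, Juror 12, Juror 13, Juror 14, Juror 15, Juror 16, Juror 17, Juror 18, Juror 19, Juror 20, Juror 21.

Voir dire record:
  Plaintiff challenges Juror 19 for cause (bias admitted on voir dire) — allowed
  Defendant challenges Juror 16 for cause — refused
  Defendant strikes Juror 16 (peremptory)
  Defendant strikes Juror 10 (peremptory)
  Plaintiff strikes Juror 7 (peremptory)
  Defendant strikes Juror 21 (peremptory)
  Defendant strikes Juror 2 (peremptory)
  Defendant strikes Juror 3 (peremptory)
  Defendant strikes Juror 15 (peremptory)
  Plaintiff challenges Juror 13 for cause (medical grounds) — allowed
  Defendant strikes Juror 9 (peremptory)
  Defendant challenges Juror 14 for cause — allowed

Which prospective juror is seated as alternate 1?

Removed: #2, #3, #7, #9, #10, #13, #14, #15, #16, #19, #21.
Seating in order: seats 1–9 → #1, #4, #5, #6, #8, #11, #12, #17, #18; alternates → #20.
So alternate 1 is #20.

20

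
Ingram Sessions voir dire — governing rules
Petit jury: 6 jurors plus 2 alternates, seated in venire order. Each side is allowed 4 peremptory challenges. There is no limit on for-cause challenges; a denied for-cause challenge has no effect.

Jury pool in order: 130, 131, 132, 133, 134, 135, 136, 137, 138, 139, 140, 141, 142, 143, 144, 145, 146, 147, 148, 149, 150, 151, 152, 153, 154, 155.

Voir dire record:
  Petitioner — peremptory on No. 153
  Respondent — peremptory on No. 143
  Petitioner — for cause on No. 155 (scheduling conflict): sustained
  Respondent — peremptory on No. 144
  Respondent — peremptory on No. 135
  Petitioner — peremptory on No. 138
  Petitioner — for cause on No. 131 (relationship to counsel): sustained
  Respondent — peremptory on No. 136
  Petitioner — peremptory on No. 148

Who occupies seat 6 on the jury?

139

Removed: #131, #135, #136, #138, #143, #144, #148, #153, #155.
Seating in order: seats 1–6 → #130, #132, #133, #134, #137, #139; alternates → #140, #141.
So seat 6 is #139.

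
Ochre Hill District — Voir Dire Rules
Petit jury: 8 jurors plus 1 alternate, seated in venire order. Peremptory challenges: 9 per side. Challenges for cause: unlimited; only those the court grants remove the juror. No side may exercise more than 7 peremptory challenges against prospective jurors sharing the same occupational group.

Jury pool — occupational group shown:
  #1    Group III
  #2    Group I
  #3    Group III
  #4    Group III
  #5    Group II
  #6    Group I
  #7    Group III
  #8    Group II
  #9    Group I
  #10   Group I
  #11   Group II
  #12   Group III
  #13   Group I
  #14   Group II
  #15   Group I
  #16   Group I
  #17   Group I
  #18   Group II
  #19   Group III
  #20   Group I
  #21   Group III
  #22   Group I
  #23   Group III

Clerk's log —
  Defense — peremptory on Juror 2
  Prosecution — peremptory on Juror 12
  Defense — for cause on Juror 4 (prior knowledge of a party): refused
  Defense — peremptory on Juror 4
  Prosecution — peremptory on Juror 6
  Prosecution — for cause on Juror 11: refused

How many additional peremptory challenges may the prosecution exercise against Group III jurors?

6

Prosecution peremptories so far: #12, #6 — 2 of 9 used, 7 left overall.
Against Group III: #12 — 1 used; per-group cap 7 leaves 6.
Binding limit: min(7, 6) = 6.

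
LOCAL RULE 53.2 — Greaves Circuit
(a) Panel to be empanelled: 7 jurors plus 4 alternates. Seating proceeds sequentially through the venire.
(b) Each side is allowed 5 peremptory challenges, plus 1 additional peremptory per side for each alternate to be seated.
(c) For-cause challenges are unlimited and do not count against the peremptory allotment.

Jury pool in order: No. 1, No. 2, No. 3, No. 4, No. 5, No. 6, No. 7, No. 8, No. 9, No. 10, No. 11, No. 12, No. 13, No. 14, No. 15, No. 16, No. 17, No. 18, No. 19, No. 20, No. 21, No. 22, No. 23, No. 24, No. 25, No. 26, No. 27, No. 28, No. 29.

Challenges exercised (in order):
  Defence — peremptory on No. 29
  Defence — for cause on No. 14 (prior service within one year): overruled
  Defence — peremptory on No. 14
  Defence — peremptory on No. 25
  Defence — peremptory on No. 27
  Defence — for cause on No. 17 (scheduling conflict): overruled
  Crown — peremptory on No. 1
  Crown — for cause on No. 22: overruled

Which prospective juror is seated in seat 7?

Removed: #1, #14, #25, #27, #29. (#17, #22 stay — for-cause denied.)
Seating in order: seats 1–7 → #2, #3, #4, #5, #6, #7, #8; alternates → #9, #10, #11, #12.
So seat 7 is #8.

8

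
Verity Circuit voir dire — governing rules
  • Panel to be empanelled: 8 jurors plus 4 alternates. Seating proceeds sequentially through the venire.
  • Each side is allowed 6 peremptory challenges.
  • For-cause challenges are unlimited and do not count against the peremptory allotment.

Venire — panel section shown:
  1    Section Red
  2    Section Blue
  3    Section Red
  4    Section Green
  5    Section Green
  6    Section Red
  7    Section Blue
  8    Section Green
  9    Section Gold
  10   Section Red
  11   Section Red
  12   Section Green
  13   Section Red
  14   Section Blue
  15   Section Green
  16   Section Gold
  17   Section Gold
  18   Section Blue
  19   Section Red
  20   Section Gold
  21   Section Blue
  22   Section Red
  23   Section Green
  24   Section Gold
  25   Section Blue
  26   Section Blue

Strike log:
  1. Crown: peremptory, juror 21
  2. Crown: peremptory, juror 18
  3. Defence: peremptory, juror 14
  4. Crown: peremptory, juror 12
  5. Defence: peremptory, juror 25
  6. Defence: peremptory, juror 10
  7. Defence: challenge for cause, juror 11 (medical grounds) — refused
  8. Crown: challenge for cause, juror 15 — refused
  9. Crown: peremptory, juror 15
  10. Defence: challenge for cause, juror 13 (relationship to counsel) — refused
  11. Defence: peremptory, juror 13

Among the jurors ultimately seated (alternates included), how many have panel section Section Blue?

Removed: #10, #12, #13, #14, #15, #18, #21, #25.
Seated (12 incl. alternates): #1, #2, #3, #4, #5, #6, #7, #8, #9, #11, #16, #17.
Of those, in Section Blue: #2, #7 → 2.

2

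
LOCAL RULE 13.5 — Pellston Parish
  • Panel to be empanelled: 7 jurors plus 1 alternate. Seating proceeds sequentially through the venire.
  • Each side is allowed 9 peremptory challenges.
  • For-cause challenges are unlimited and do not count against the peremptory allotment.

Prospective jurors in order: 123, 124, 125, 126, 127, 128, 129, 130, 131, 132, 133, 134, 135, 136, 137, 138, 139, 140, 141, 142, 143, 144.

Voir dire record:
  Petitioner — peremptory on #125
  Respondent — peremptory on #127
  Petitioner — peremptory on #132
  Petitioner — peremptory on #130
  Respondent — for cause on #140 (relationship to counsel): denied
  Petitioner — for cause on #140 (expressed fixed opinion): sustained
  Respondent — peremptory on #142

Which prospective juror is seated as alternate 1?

134

Removed: #125, #127, #130, #132, #140, #142.
Filling seats in venire order through position 8: #123, #124, #126, #128, #129, #131, #133, #134.
So alternate 1 is #134.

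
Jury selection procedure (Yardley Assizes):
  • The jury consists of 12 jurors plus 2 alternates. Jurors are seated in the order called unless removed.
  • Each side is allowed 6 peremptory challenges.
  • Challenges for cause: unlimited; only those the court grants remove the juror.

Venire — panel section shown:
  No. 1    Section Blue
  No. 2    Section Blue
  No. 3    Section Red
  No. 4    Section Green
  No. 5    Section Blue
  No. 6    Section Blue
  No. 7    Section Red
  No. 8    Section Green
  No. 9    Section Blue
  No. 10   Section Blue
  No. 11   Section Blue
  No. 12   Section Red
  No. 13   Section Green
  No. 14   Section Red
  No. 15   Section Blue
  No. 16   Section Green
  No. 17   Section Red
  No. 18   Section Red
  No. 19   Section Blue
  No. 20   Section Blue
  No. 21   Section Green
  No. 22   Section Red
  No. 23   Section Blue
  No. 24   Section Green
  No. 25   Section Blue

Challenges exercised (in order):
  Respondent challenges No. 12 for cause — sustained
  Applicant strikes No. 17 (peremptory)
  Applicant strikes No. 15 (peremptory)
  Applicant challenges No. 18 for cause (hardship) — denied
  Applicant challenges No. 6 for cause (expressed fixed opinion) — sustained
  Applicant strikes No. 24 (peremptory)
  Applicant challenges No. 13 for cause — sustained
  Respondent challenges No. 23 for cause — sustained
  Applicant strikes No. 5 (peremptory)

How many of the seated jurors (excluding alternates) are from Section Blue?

Removed: #5, #6, #12, #13, #15, #17, #23, #24.
Seated jurors 1–12: #1, #2, #3, #4, #7, #8, #9, #10, #11, #14, #16, #18 (alternates #19, #20 not counted).
Of those, in Section Blue: #1, #2, #9, #10, #11 → 5.

5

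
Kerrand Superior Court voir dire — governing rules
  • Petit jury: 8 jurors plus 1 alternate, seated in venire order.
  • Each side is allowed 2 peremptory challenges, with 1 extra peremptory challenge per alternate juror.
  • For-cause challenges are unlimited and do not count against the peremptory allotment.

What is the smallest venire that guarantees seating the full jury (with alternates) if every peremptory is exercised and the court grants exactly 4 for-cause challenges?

19

Seats to fill: 8 + 1 alternates = 9.
Peremptories: 2 + 1×1 = 3 per side × 2 sides = 6.
For-cause removals: 4.
Minimum venire: 9 + 6 + 4 = 19.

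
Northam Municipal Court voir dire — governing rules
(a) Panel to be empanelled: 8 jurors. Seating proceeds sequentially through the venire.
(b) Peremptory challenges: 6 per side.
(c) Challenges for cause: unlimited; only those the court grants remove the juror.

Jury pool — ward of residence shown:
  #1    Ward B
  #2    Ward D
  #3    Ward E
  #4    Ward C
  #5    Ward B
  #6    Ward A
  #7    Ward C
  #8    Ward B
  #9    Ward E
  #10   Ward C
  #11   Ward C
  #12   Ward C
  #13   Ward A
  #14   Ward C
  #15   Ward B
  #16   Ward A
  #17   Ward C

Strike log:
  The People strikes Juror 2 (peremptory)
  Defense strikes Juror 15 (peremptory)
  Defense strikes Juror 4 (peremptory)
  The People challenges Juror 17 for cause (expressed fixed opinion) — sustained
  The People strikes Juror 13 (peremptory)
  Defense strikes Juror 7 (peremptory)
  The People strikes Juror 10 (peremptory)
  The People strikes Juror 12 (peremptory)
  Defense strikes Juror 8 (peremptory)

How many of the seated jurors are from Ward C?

Removed: #2, #4, #7, #8, #10, #12, #13, #15, #17.
Seated jurors 1–8: #1, #3, #5, #6, #9, #11, #14, #16.
Of those, in Ward C: #11, #14 → 2.

2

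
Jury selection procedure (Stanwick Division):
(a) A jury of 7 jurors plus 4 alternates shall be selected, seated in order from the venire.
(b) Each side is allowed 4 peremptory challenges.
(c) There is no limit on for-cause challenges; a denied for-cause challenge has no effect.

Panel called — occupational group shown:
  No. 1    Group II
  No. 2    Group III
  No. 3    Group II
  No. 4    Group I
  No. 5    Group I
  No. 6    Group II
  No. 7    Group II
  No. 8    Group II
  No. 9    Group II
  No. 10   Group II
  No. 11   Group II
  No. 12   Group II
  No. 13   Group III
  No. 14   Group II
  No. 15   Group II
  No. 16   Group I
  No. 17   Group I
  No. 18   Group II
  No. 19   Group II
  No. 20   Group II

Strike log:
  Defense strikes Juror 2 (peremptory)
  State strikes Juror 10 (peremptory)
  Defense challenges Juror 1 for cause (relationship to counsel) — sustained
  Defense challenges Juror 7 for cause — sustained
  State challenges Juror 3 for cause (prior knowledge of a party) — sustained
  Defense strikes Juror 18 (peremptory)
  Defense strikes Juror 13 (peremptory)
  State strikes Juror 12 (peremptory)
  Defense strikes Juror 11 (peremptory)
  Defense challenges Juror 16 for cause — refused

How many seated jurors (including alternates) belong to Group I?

Removed: #1, #2, #3, #7, #10, #11, #12, #13, #18.
Seated (11 incl. alternates): #4, #5, #6, #8, #9, #14, #15, #16, #17, #19, #20.
Of those, in Group I: #4, #5, #16, #17 → 4.

4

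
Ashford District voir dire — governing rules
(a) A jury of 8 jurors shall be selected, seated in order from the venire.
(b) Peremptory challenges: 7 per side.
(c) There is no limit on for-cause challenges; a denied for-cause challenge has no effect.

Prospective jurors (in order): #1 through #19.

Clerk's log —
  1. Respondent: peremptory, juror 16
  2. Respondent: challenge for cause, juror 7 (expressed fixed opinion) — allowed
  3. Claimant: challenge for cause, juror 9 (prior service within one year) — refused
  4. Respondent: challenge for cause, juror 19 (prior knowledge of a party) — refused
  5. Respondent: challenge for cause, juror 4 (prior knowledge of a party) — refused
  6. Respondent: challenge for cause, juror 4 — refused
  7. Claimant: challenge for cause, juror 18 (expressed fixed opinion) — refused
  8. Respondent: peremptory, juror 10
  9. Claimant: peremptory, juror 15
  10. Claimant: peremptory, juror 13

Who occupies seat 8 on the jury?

9

Removed: #7, #10, #13, #15, #16. (#4, #9, #18, #19 stay — for-cause denied.)
Seating in order: seats 1–8 → #1, #2, #3, #4, #5, #6, #8, #9.
So seat 8 is #9.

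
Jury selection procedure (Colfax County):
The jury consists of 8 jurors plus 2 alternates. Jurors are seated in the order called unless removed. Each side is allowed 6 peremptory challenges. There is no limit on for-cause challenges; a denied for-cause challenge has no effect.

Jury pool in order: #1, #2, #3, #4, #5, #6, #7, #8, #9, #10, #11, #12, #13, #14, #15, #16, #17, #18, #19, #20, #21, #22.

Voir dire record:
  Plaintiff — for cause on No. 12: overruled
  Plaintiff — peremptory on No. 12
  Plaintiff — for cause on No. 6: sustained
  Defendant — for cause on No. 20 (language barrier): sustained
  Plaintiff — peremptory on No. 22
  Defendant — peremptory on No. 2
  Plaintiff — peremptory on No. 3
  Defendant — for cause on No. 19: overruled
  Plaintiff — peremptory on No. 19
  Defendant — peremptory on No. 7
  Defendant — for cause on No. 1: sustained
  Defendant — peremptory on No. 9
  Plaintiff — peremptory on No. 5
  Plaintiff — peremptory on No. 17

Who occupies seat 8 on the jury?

Removed: #1, #2, #3, #5, #6, #7, #9, #12, #17, #19, #20, #22.
Seating in order: seats 1–8 → #4, #8, #10, #11, #13, #14, #15, #16; alternates → #18, #21.
So seat 8 is #16.

16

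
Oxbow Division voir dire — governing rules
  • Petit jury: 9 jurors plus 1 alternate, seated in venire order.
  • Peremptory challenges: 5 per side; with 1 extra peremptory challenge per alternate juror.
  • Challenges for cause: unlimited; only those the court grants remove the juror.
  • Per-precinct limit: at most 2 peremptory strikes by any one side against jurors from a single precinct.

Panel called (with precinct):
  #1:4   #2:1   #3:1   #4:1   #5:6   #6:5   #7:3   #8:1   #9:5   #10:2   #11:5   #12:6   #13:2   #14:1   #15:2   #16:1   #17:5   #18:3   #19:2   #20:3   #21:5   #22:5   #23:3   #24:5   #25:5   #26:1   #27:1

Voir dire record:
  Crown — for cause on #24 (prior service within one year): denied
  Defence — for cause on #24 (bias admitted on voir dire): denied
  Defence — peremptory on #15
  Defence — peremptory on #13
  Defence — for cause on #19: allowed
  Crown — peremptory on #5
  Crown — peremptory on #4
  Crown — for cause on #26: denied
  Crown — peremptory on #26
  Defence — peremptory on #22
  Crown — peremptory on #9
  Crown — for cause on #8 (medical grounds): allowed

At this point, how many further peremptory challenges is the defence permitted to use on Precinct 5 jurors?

1

Defence peremptories so far: #15, #13, #22 — 3 of 6 used, 3 left overall.
Against Precinct 5: #22 — 1 used; per-precinct cap 2 leaves 1.
Binding limit: min(3, 1) = 1.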